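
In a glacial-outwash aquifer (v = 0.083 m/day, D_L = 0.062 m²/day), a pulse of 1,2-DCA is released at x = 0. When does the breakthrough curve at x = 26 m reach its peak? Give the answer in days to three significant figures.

304 days

For the 1D instantaneous-source solution, setting ∂C/∂t = 0 at fixed x gives v²t² + 2Dt − x² = 0, so t = (√(D² + v²x²) − D)/v².
√(D² + v²x²) = √(0.062² + 0.083² × 26²) = 2.159; v² = 0.006889.
t = (2.159 − 0.062)/0.006889 = 304 days (vs. the pure-advection estimate x/v = 313 d).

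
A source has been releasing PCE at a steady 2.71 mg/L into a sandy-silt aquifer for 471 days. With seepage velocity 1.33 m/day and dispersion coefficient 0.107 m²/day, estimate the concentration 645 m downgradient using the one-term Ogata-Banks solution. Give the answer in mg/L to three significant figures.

0.0872 mg/L

For a continuous step input, C/C₀ ≈ ½·erfc((x−vt)/(2√(Dt))).
vt = 1.33 × 471 = 626.43 m and 2√(Dt) = 2√(0.107 × 471) = 14.20 m.
Argument (x−vt)/(2√(Dt)) = (645 − 626.43)/14.20 = 1.308; ½·erfc(1.308) = 0.03217.
C = 2.71 × 0.03217 = 0.0872 mg/L.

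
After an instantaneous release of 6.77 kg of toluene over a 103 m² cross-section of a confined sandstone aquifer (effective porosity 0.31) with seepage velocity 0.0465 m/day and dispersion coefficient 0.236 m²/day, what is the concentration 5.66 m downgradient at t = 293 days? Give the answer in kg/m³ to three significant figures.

For an instantaneous plane source, C(x,t) = M/(n_e·A·√(4πDt)) · exp(−(x−vt)²/(4Dt)), with n_e·A the pore (flow) area.
Plume center vt = 0.0465 × 293 = 13.6245 m, so the well at 5.66 m is 7.9645 m upgradient of the peak.
√(4πDt) = 29.48 m, giving peak height M/(n_e·A·√(4πDt)) = 6.77/(0.31 × 103 × 29.48) = 0.007192 kg/m³.
(x−vt)²/(4Dt) = (-7.9645)²/(4 × 0.236 × 293) = 0.2293; exp(−0.2293) = 0.7951.
C = 0.007192 × 0.7951 = 0.00572 kg/m³.

0.00572 kg/m³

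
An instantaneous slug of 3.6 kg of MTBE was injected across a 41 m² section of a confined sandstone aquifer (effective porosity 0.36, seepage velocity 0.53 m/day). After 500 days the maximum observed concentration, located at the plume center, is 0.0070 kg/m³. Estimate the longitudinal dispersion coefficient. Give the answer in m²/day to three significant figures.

0.193 m²/day

At the plume center C_max = M/(n_e·A·√(4πDt)), so D = M²/(4πt·(n_e·A·C_max)²).
n_e·A·C_max = 0.36 × 41 × 0.0070 = 0.1033 kg/m.
D = 3.6²/(4π × 500 × 0.1033²) = 0.193 m²/day.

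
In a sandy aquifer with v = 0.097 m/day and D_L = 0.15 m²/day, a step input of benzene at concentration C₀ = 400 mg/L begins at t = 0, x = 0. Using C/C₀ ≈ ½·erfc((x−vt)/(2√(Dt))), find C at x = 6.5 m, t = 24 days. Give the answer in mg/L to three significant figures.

For a continuous step input, C/C₀ ≈ ½·erfc((x−vt)/(2√(Dt))).
vt = 0.097 × 24 = 2.328 m and 2√(Dt) = 2√(0.15 × 24) = 3.795 m.
Argument (x−vt)/(2√(Dt)) = (6.5 − 2.328)/3.795 = 1.099; ½·erfc(1.099) = 0.06007.
C = 400 × 0.06007 = 24.0 mg/L.

24.0 mg/L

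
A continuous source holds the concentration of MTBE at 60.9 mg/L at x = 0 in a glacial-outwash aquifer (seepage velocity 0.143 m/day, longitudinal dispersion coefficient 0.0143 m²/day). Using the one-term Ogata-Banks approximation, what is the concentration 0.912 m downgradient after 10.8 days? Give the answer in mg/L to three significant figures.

53.1 mg/L

For a continuous step input, C/C₀ ≈ ½·erfc((x−vt)/(2√(Dt))).
vt = 0.143 × 10.8 = 1.5444 m and 2√(Dt) = 2√(0.0143 × 10.8) = 0.7860 m.
Argument (x−vt)/(2√(Dt)) = (0.912 − 1.5444)/0.7860 = -0.8046; ½·erfc(-0.8046) = 0.8724.
C = 60.9 × 0.8724 = 53.1 mg/L.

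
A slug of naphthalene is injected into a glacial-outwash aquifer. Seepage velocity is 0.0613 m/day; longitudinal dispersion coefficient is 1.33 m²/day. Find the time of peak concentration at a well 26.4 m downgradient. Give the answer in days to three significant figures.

204 days

For the 1D instantaneous-source solution, setting ∂C/∂t = 0 at fixed x gives v²t² + 2Dt − x² = 0, so t = (√(D² + v²x²) − D)/v².
√(D² + v²x²) = √(1.33² + 0.0613² × 26.4²) = 2.095; v² = 0.00375769.
t = (2.095 − 1.33)/0.00375769 = 204 days (vs. the pure-advection estimate x/v = 431 d).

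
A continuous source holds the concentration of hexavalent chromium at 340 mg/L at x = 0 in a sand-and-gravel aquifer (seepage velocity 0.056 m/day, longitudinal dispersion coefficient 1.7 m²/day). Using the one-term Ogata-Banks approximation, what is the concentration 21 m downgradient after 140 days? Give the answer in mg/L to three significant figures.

92.9 mg/L

For a continuous step input, C/C₀ ≈ ½·erfc((x−vt)/(2√(Dt))).
vt = 0.056 × 140 = 7.84 m and 2√(Dt) = 2√(1.7 × 140) = 30.85 m.
Argument (x−vt)/(2√(Dt)) = (21 − 7.84)/30.85 = 0.4266; ½·erfc(0.4266) = 0.2732.
C = 340 × 0.2732 = 92.9 mg/L.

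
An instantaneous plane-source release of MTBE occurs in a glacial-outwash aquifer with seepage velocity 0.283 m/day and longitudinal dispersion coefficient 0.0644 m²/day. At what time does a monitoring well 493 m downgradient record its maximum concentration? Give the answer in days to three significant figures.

1740 days

For the 1D instantaneous-source solution, setting ∂C/∂t = 0 at fixed x gives v²t² + 2Dt − x² = 0, so t = (√(D² + v²x²) − D)/v².
√(D² + v²x²) = √(0.0644² + 0.283² × 493²) = 139.5; v² = 0.080089.
t = (139.5 − 0.0644)/0.080089 = 1740 days (vs. the pure-advection estimate x/v = 1740 d).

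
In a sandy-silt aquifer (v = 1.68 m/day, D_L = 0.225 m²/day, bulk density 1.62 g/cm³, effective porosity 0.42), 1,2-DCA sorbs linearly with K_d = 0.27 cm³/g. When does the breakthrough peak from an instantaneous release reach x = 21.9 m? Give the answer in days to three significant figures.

Retardation factor R = 1 + ρ_b·K_d/n = 1 + 1.62 × 0.27/0.42 = 2.041.
Sorption retards both mechanisms: v_R = v/R = 0.8231 m/day, D_R = D/R = 0.1102 m²/day.
Peak time from v_R²t² + 2D_R t − x² = 0: t = (√(D_R² + v_R²x²) − D_R)/v_R².
√(D_R² + v_R²x²) = √(0.1102² + 0.8231² × 21.9²) = 18.03; v_R² = 0.6775.
t = (18.03 − 0.1102)/0.6775 = 26.4 days.

26.4 days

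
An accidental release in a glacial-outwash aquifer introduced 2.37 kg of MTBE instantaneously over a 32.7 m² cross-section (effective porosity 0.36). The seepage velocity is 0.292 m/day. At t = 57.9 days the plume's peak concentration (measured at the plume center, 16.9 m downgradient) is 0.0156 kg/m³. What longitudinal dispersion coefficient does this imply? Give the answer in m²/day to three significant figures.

At the plume center C_max = M/(n_e·A·√(4πDt)), so D = M²/(4πt·(n_e·A·C_max)²).
n_e·A·C_max = 0.36 × 32.7 × 0.0156 = 0.1836 kg/m.
D = 2.37²/(4π × 57.9 × 0.1836²) = 0.229 m²/day.

0.229 m²/day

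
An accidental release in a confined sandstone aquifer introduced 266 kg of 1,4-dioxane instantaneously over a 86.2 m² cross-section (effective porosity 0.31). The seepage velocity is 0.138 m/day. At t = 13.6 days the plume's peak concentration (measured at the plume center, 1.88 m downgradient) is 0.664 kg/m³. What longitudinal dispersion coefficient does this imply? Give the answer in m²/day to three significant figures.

At the plume center C_max = M/(n_e·A·√(4πDt)), so D = M²/(4πt·(n_e·A·C_max)²).
n_e·A·C_max = 0.31 × 86.2 × 0.664 = 17.74 kg/m.
D = 266²/(4π × 13.6 × 17.74²) = 1.32 m²/day.

1.32 m²/day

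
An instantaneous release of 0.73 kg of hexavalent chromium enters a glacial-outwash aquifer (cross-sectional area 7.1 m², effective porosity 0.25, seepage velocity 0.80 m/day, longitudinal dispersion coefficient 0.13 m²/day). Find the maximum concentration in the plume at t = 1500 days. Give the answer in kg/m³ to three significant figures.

0.00831 kg/m³

The peak of an instantaneous 1D plume sits at x = vt; there the Gaussian factor is 1 and C_max = M/(n_e·A·√(4πDt)), where n_e·A is the pore area the mass is dissolved in.
√(4πDt) = √(4π × 0.13 × 1500) = 49.50 m, so C_max = 0.73/(0.25 × 7.1 × 49.50) = 0.00831 kg/m³.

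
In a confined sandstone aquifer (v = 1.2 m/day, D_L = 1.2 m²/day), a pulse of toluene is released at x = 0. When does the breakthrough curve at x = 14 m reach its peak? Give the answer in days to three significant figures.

10.9 days

For the 1D instantaneous-source solution, setting ∂C/∂t = 0 at fixed x gives v²t² + 2Dt − x² = 0, so t = (√(D² + v²x²) − D)/v².
√(D² + v²x²) = √(1.2² + 1.2² × 14²) = 16.84; v² = 1.44.
t = (16.84 − 1.2)/1.44 = 10.9 days (vs. the pure-advection estimate x/v = 11.7 d).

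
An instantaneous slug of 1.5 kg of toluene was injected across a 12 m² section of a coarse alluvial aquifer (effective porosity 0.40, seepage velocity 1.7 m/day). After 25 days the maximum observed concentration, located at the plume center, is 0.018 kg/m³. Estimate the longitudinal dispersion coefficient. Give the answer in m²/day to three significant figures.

0.959 m²/day

At the plume center C_max = M/(n_e·A·√(4πDt)), so D = M²/(4πt·(n_e·A·C_max)²).
n_e·A·C_max = 0.40 × 12 × 0.018 = 0.08640 kg/m.
D = 1.5²/(4π × 25 × 0.08640²) = 0.959 m²/day.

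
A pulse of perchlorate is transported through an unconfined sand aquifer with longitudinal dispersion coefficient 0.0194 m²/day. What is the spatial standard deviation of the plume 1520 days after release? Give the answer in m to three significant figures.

Dispersive spreading gives a Gaussian with σ² = 2Dt; advection only shifts the center.
σ = √(2 × 0.0194 × 1520) = 7.68 m.

7.68 m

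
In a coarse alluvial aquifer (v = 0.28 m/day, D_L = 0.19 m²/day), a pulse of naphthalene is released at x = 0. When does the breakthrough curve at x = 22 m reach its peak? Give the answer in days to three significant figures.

For the 1D instantaneous-source solution, setting ∂C/∂t = 0 at fixed x gives v²t² + 2Dt − x² = 0, so t = (√(D² + v²x²) − D)/v².
√(D² + v²x²) = √(0.19² + 0.28² × 22²) = 6.163; v² = 0.0784.
t = (6.163 − 0.19)/0.0784 = 76.2 days (vs. the pure-advection estimate x/v = 78.6 d).

76.2 days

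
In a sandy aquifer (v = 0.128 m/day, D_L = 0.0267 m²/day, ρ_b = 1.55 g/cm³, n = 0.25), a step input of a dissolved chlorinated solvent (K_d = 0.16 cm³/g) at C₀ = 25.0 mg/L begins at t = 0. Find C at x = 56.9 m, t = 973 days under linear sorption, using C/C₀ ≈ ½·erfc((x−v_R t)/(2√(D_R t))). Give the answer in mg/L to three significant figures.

21.6 mg/L

Retardation factor R = 1 + ρ_b·K_d/n = 1 + 1.55 × 0.16/0.25 = 1.992.
Sorption retards both mechanisms: v_R = v/R = 0.06426 m/day, D_R = D/R = 0.01340 m²/day.
v_R·t = 0.06426 × 973 = 62.52498 m; 2√(D_R t) = 7.222 m; argument = (56.9 − 62.52498)/7.222 = -0.7789.
C = C₀ × ½·erfc(-0.7789) = 25.0 × 0.8647 = 21.6 mg/L.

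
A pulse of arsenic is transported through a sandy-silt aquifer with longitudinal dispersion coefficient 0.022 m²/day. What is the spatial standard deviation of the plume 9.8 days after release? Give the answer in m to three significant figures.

0.657 m

Dispersive spreading gives a Gaussian with σ² = 2Dt; advection only shifts the center.
σ = √(2 × 0.022 × 9.8) = 0.657 m.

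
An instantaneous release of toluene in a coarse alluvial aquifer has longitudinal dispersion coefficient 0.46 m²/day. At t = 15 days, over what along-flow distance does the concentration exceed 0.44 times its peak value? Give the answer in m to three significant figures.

The plume is Gaussian with σ = √(2Dt) = √(2 × 0.46 × 15) = 3.715 m.
C/C_peak = exp(−Δx²/(2σ²)) = 0.44 ⇒ Δx = σ·√(−2 ln 0.44) = 3.715 × 1.281 = 4.759 m.
Width = 2Δx = 9.52 m.

9.52 m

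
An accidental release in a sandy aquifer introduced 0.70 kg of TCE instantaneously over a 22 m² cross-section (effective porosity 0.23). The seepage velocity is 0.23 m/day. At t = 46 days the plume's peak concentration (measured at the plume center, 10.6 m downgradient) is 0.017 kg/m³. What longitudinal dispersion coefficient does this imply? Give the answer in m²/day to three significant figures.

At the plume center C_max = M/(n_e·A·√(4πDt)), so D = M²/(4πt·(n_e·A·C_max)²).
n_e·A·C_max = 0.23 × 22 × 0.017 = 0.08602 kg/m.
D = 0.70²/(4π × 46 × 0.08602²) = 0.115 m²/day.

0.115 m²/day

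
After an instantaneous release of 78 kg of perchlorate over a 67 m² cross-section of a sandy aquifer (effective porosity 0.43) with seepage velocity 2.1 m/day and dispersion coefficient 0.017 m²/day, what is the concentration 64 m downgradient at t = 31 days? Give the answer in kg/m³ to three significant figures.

0.593 kg/m³

For an instantaneous plane source, C(x,t) = M/(n_e·A·√(4πDt)) · exp(−(x−vt)²/(4Dt)), with n_e·A the pore (flow) area.
Plume center vt = 2.1 × 31 = 65.1 m, so the well at 64 m is 1.1 m upgradient of the peak.
√(4πDt) = 2.573 m, giving peak height M/(n_e·A·√(4πDt)) = 78/(0.43 × 67 × 2.573) = 1.052 kg/m³.
(x−vt)²/(4Dt) = (-1.1)²/(4 × 0.017 × 31) = 0.5740; exp(−0.5740) = 0.5633.
C = 1.052 × 0.5633 = 0.593 kg/m³.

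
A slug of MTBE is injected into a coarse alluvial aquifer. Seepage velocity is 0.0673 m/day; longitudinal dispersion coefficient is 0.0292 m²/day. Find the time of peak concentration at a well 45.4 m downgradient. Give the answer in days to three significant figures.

For the 1D instantaneous-source solution, setting ∂C/∂t = 0 at fixed x gives v²t² + 2Dt − x² = 0, so t = (√(D² + v²x²) − D)/v².
√(D² + v²x²) = √(0.0292² + 0.0673² × 45.4²) = 3.056; v² = 0.00452929.
t = (3.056 − 0.0292)/0.00452929 = 668 days (vs. the pure-advection estimate x/v = 675 d).

668 days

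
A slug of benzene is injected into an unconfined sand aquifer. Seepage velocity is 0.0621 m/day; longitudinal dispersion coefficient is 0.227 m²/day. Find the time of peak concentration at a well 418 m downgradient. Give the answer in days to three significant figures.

For the 1D instantaneous-source solution, setting ∂C/∂t = 0 at fixed x gives v²t² + 2Dt − x² = 0, so t = (√(D² + v²x²) − D)/v².
√(D² + v²x²) = √(0.227² + 0.0621² × 418²) = 25.96; v² = 0.00385641.
t = (25.96 − 0.227)/0.00385641 = 6670 days (vs. the pure-advection estimate x/v = 6730 d).

6670 days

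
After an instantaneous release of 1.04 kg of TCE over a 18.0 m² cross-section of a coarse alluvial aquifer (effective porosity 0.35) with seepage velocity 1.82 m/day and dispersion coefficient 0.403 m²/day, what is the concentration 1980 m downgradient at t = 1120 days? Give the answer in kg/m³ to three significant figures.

0.000331 kg/m³

For an instantaneous plane source, C(x,t) = M/(n_e·A·√(4πDt)) · exp(−(x−vt)²/(4Dt)), with n_e·A the pore (flow) area.
Plume center vt = 1.82 × 1120 = 2038.4 m, so the well at 1980 m is 58.4 m upgradient of the peak.
√(4πDt) = 75.31 m, giving peak height M/(n_e·A·√(4πDt)) = 1.04/(0.35 × 18.0 × 75.31) = 0.002192 kg/m³.
(x−vt)²/(4Dt) = (-58.4)²/(4 × 0.403 × 1120) = 1.889; exp(−1.889) = 0.1512.
C = 0.002192 × 0.1512 = 0.000331 kg/m³.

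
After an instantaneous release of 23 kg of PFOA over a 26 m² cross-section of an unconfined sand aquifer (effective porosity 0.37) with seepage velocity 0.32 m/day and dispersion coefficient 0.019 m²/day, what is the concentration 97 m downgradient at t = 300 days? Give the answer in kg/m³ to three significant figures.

0.270 kg/m³

For an instantaneous plane source, C(x,t) = M/(n_e·A·√(4πDt)) · exp(−(x−vt)²/(4Dt)), with n_e·A the pore (flow) area.
Plume center vt = 0.32 × 300 = 96 m, so the well at 97 m is 1 m downgradient of the peak.
√(4πDt) = 8.463 m, giving peak height M/(n_e·A·√(4πDt)) = 23/(0.37 × 26 × 8.463) = 0.2825 kg/m³.
(x−vt)²/(4Dt) = (1)²/(4 × 0.019 × 300) = 0.04386; exp(−0.04386) = 0.9571.
C = 0.2825 × 0.9571 = 0.270 kg/m³.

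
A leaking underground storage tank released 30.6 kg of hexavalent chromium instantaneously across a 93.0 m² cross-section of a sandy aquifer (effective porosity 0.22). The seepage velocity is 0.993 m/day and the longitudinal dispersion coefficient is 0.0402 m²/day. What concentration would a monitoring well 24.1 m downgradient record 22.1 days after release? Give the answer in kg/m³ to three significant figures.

0.121 kg/m³

For an instantaneous plane source, C(x,t) = M/(n_e·A·√(4πDt)) · exp(−(x−vt)²/(4Dt)), with n_e·A the pore (flow) area.
Plume center vt = 0.993 × 22.1 = 21.9453 m, so the well at 24.1 m is 2.1547 m downgradient of the peak.
√(4πDt) = 3.341 m, giving peak height M/(n_e·A·√(4πDt)) = 30.6/(0.22 × 93.0 × 3.341) = 0.4477 kg/m³.
(x−vt)²/(4Dt) = (2.1547)²/(4 × 0.0402 × 22.1) = 1.306; exp(−1.306) = 0.2709.
C = 0.4477 × 0.2709 = 0.121 kg/m³.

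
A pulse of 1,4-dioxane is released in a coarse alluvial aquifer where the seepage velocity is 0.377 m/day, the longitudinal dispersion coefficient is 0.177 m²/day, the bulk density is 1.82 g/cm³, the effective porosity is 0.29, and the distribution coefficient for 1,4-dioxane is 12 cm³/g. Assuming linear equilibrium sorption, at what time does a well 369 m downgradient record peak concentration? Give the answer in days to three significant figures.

74600 days

Retardation factor R = 1 + ρ_b·K_d/n = 1 + 1.82 × 12/0.29 = 76.31.
Sorption retards both mechanisms: v_R = v/R = 0.004940 m/day, D_R = D/R = 0.002319 m²/day.
Peak time from v_R²t² + 2D_R t − x² = 0: t = (√(D_R² + v_R²x²) − D_R)/v_R².
√(D_R² + v_R²x²) = √(0.002319² + 0.004940² × 369²) = 1.823; v_R² = 2.440e-05.
t = (1.823 − 0.002319)/2.440e-05 = 74600 days.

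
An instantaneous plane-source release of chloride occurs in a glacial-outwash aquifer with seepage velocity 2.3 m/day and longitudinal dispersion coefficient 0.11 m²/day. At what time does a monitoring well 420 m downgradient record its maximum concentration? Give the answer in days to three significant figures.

For the 1D instantaneous-source solution, setting ∂C/∂t = 0 at fixed x gives v²t² + 2Dt − x² = 0, so t = (√(D² + v²x²) − D)/v².
√(D² + v²x²) = √(0.11² + 2.3² × 420²) = 966.0; v² = 5.29.
t = (966.0 − 0.11)/5.29 = 183 days (vs. the pure-advection estimate x/v = 183 d).

183 days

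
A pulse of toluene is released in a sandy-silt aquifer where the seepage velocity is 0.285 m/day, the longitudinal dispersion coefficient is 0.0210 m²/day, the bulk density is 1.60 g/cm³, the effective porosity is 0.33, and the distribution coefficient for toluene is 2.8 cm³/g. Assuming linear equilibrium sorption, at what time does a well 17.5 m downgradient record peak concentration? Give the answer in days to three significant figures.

891 days

Retardation factor R = 1 + ρ_b·K_d/n = 1 + 1.60 × 2.8/0.33 = 14.58.
Sorption retards both mechanisms: v_R = v/R = 0.01955 m/day, D_R = D/R = 0.001440 m²/day.
Peak time from v_R²t² + 2D_R t − x² = 0: t = (√(D_R² + v_R²x²) − D_R)/v_R².
√(D_R² + v_R²x²) = √(0.001440² + 0.01955² × 17.5²) = 0.3421; v_R² = 0.0003822.
t = (0.3421 − 0.001440)/0.0003822 = 891 days.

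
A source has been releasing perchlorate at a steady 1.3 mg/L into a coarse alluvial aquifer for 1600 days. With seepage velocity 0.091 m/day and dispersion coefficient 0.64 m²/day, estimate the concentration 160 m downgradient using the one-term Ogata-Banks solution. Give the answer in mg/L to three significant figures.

0.488 mg/L

For a continuous step input, C/C₀ ≈ ½·erfc((x−vt)/(2√(Dt))).
vt = 0.091 × 1600 = 145.6 m and 2√(Dt) = 2√(0.64 × 1600) = 64.00 m.
Argument (x−vt)/(2√(Dt)) = (160 − 145.6)/64.00 = 0.2250; ½·erfc(0.2250) = 0.3752.
C = 1.3 × 0.3752 = 0.488 mg/L.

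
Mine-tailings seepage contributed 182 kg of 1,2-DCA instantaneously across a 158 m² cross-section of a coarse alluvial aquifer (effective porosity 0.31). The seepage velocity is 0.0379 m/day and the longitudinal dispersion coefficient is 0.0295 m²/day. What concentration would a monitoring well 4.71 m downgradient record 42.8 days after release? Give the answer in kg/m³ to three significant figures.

0.141 kg/m³

For an instantaneous plane source, C(x,t) = M/(n_e·A·√(4πDt)) · exp(−(x−vt)²/(4Dt)), with n_e·A the pore (flow) area.
Plume center vt = 0.0379 × 42.8 = 1.62212 m, so the well at 4.71 m is 3.08788 m downgradient of the peak.
√(4πDt) = 3.983 m, giving peak height M/(n_e·A·√(4πDt)) = 182/(0.31 × 158 × 3.983) = 0.9329 kg/m³.
(x−vt)²/(4Dt) = (3.08788)²/(4 × 0.0295 × 42.8) = 1.888; exp(−1.888) = 0.1514.
C = 0.9329 × 0.1514 = 0.141 kg/m³.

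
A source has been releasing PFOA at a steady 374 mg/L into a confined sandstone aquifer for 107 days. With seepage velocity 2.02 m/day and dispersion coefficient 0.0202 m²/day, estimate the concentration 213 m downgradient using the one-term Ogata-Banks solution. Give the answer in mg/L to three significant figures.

For a continuous step input, C/C₀ ≈ ½·erfc((x−vt)/(2√(Dt))).
vt = 2.02 × 107 = 216.14 m and 2√(Dt) = 2√(0.0202 × 107) = 2.940 m.
Argument (x−vt)/(2√(Dt)) = (213 − 216.14)/2.940 = -1.068; ½·erfc(-1.068) = 0.9345.
C = 374 × 0.9345 = 350 mg/L.

350 mg/L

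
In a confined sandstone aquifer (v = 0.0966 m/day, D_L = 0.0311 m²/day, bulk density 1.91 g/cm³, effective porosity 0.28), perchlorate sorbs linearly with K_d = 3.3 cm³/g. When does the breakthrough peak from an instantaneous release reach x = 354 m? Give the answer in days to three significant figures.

86100 days

Retardation factor R = 1 + ρ_b·K_d/n = 1 + 1.91 × 3.3/0.28 = 23.51.
Sorption retards both mechanisms: v_R = v/R = 0.004109 m/day, D_R = D/R = 0.001323 m²/day.
Peak time from v_R²t² + 2D_R t − x² = 0: t = (√(D_R² + v_R²x²) − D_R)/v_R².
√(D_R² + v_R²x²) = √(0.001323² + 0.004109² × 354²) = 1.455; v_R² = 1.688e-05.
t = (1.455 − 0.001323)/1.688e-05 = 86100 days.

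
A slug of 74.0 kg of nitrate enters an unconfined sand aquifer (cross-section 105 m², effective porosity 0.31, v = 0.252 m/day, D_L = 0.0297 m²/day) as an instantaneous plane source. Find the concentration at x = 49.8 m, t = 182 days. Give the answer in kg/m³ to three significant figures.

For an instantaneous plane source, C(x,t) = M/(n_e·A·√(4πDt)) · exp(−(x−vt)²/(4Dt)), with n_e·A the pore (flow) area.
Plume center vt = 0.252 × 182 = 45.864 m, so the well at 49.8 m is 3.936 m downgradient of the peak.
√(4πDt) = 8.242 m, giving peak height M/(n_e·A·√(4πDt)) = 74.0/(0.31 × 105 × 8.242) = 0.2758 kg/m³.
(x−vt)²/(4Dt) = (3.936)²/(4 × 0.0297 × 182) = 0.7165; exp(−0.7165) = 0.4885.
C = 0.2758 × 0.4885 = 0.135 kg/m³.

0.135 kg/m³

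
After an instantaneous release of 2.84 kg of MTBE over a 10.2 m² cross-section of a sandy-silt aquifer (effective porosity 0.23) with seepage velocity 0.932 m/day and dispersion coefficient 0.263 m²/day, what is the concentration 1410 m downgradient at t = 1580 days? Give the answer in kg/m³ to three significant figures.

For an instantaneous plane source, C(x,t) = M/(n_e·A·√(4πDt)) · exp(−(x−vt)²/(4Dt)), with n_e·A the pore (flow) area.
Plume center vt = 0.932 × 1580 = 1472.56 m, so the well at 1410 m is 62.56 m upgradient of the peak.
√(4πDt) = 72.26 m, giving peak height M/(n_e·A·√(4πDt)) = 2.84/(0.23 × 10.2 × 72.26) = 0.01675 kg/m³.
(x−vt)²/(4Dt) = (-62.56)²/(4 × 0.263 × 1580) = 2.355; exp(−2.355) = 0.09489.
C = 0.01675 × 0.09489 = 0.00159 kg/m³.

0.00159 kg/m³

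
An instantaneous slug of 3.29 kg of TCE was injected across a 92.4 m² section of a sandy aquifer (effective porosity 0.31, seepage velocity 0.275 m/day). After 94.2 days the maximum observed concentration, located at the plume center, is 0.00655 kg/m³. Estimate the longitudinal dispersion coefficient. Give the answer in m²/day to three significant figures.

At the plume center C_max = M/(n_e·A·√(4πDt)), so D = M²/(4πt·(n_e·A·C_max)²).
n_e·A·C_max = 0.31 × 92.4 × 0.00655 = 0.1876 kg/m.
D = 3.29²/(4π × 94.2 × 0.1876²) = 0.260 m²/day.

0.260 m²/day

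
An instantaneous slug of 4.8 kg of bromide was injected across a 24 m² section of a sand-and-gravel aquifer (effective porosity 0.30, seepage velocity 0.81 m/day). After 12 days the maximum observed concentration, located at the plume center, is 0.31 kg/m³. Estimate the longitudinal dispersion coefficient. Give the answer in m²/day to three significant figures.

0.0307 m²/day

At the plume center C_max = M/(n_e·A·√(4πDt)), so D = M²/(4πt·(n_e·A·C_max)²).
n_e·A·C_max = 0.30 × 24 × 0.31 = 2.232 kg/m.
D = 4.8²/(4π × 12 × 2.232²) = 0.0307 m²/day.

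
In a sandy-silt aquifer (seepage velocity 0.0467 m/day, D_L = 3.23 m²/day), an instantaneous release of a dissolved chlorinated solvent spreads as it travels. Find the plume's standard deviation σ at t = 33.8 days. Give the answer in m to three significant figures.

Dispersive spreading gives a Gaussian with σ² = 2Dt; advection only shifts the center.
σ = √(2 × 3.23 × 33.8) = 14.8 m.

14.8 m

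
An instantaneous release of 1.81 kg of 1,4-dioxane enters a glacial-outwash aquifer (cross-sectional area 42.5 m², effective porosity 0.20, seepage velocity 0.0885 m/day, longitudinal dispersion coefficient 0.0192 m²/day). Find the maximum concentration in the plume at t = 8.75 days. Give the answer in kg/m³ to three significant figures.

The peak of an instantaneous 1D plume sits at x = vt; there the Gaussian factor is 1 and C_max = M/(n_e·A·√(4πDt)), where n_e·A is the pore area the mass is dissolved in.
√(4πDt) = √(4π × 0.0192 × 8.75) = 1.453 m, so C_max = 1.81/(0.20 × 42.5 × 1.453) = 0.147 kg/m³.

0.147 kg/m³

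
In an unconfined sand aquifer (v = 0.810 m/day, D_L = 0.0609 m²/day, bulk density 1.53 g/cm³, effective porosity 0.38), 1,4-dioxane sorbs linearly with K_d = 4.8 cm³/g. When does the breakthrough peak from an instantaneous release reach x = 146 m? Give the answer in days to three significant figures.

Retardation factor R = 1 + ρ_b·K_d/n = 1 + 1.53 × 4.8/0.38 = 20.33.
Sorption retards both mechanisms: v_R = v/R = 0.03984 m/day, D_R = D/R = 0.002996 m²/day.
Peak time from v_R²t² + 2D_R t − x² = 0: t = (√(D_R² + v_R²x²) − D_R)/v_R².
√(D_R² + v_R²x²) = √(0.002996² + 0.03984² × 146²) = 5.817; v_R² = 0.001587.
t = (5.817 − 0.002996)/0.001587 = 3660 days.

3660 days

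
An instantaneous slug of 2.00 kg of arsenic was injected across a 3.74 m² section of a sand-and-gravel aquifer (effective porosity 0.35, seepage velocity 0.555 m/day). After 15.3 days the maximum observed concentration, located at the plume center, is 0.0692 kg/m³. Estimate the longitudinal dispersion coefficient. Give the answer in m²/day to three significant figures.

2.54 m²/day

At the plume center C_max = M/(n_e·A·√(4πDt)), so D = M²/(4πt·(n_e·A·C_max)²).
n_e·A·C_max = 0.35 × 3.74 × 0.0692 = 0.09058 kg/m.
D = 2.00²/(4π × 15.3 × 0.09058²) = 2.54 m²/day.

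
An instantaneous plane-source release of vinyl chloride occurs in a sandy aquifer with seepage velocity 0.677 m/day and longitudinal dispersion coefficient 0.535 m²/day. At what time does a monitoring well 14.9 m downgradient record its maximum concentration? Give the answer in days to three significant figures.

20.9 days

For the 1D instantaneous-source solution, setting ∂C/∂t = 0 at fixed x gives v²t² + 2Dt − x² = 0, so t = (√(D² + v²x²) − D)/v².
√(D² + v²x²) = √(0.535² + 0.677² × 14.9²) = 10.10; v² = 0.458329.
t = (10.10 − 0.535)/0.458329 = 20.9 days (vs. the pure-advection estimate x/v = 22.0 d).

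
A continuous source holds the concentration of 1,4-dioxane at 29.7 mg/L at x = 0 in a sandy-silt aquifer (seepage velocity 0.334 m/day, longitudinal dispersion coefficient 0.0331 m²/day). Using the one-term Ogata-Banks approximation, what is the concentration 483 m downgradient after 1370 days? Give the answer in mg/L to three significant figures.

For a continuous step input, C/C₀ ≈ ½·erfc((x−vt)/(2√(Dt))).
vt = 0.334 × 1370 = 457.58 m and 2√(Dt) = 2√(0.0331 × 1370) = 13.47 m.
Argument (x−vt)/(2√(Dt)) = (483 − 457.58)/13.47 = 1.887; ½·erfc(1.887) = 0.003808.
C = 29.7 × 0.003808 = 0.113 mg/L.

0.113 mg/L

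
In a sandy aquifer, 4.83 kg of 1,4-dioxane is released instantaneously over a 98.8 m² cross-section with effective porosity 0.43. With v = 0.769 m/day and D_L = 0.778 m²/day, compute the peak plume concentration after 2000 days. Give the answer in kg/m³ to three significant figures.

The peak of an instantaneous 1D plume sits at x = vt; there the Gaussian factor is 1 and C_max = M/(n_e·A·√(4πDt)), where n_e·A is the pore area the mass is dissolved in.
√(4πDt) = √(4π × 0.778 × 2000) = 139.8 m, so C_max = 4.83/(0.43 × 98.8 × 139.8) = 0.000813 kg/m³.

0.000813 kg/m³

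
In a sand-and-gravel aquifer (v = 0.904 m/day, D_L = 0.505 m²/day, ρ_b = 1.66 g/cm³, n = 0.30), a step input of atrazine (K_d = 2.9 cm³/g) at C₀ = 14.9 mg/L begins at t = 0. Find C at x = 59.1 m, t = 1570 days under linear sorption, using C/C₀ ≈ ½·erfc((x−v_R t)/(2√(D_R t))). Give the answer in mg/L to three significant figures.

14.8 mg/L

Retardation factor R = 1 + ρ_b·K_d/n = 1 + 1.66 × 2.9/0.30 = 17.05.
Sorption retards both mechanisms: v_R = v/R = 0.05302 m/day, D_R = D/R = 0.02962 m²/day.
v_R·t = 0.05302 × 1570 = 83.2414 m; 2√(D_R t) = 13.64 m; argument = (59.1 − 83.2414)/13.64 = -1.770.
C = C₀ × ½·erfc(-1.770) = 14.9 × 0.9938 = 14.8 mg/L.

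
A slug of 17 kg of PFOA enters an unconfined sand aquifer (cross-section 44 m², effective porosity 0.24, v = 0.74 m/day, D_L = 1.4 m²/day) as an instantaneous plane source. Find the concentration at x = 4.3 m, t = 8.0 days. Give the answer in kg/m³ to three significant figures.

0.128 kg/m³

For an instantaneous plane source, C(x,t) = M/(n_e·A·√(4πDt)) · exp(−(x−vt)²/(4Dt)), with n_e·A the pore (flow) area.
Plume center vt = 0.74 × 8.0 = 5.92 m, so the well at 4.3 m is 1.62 m upgradient of the peak.
√(4πDt) = 11.86 m, giving peak height M/(n_e·A·√(4πDt)) = 17/(0.24 × 44 × 11.86) = 0.1357 kg/m³.
(x−vt)²/(4Dt) = (-1.62)²/(4 × 1.4 × 8.0) = 0.05858; exp(−0.05858) = 0.9431.
C = 0.1357 × 0.9431 = 0.128 kg/m³.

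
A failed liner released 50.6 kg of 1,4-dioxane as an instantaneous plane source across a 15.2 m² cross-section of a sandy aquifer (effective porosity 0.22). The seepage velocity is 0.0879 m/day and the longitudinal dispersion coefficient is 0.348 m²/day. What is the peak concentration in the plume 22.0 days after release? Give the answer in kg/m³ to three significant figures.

1.54 kg/m³

The peak of an instantaneous 1D plume sits at x = vt; there the Gaussian factor is 1 and C_max = M/(n_e·A·√(4πDt)), where n_e·A is the pore area the mass is dissolved in.
√(4πDt) = √(4π × 0.348 × 22.0) = 9.809 m, so C_max = 50.6/(0.22 × 15.2 × 9.809) = 1.54 kg/m³.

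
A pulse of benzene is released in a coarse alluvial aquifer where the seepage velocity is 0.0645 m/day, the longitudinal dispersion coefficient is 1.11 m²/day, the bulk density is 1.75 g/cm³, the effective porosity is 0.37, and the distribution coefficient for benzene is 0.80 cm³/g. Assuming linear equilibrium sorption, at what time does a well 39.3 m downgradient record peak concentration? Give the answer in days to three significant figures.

Retardation factor R = 1 + ρ_b·K_d/n = 1 + 1.75 × 0.80/0.37 = 4.784.
Sorption retards both mechanisms: v_R = v/R = 0.01348 m/day, D_R = D/R = 0.2320 m²/day.
Peak time from v_R²t² + 2D_R t − x² = 0: t = (√(D_R² + v_R²x²) − D_R)/v_R².
√(D_R² + v_R²x²) = √(0.2320² + 0.01348² × 39.3²) = 0.5783; v_R² = 0.0001817.
t = (0.5783 − 0.2320)/0.0001817 = 1910 days.

1910 days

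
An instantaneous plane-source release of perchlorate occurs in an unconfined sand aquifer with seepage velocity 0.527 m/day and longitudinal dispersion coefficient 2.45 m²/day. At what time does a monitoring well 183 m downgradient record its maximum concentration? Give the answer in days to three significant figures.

339 days

For the 1D instantaneous-source solution, setting ∂C/∂t = 0 at fixed x gives v²t² + 2Dt − x² = 0, so t = (√(D² + v²x²) − D)/v².
√(D² + v²x²) = √(2.45² + 0.527² × 183²) = 96.47; v² = 0.277729.
t = (96.47 − 2.45)/0.277729 = 339 days (vs. the pure-advection estimate x/v = 347 d).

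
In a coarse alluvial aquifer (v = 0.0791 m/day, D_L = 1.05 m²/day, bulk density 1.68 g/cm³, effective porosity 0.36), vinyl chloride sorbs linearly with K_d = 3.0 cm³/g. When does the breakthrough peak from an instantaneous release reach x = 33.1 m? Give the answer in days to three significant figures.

4250 days

Retardation factor R = 1 + ρ_b·K_d/n = 1 + 1.68 × 3.0/0.36 = 15.00.
Sorption retards both mechanisms: v_R = v/R = 0.005273 m/day, D_R = D/R = 0.07000 m²/day.
Peak time from v_R²t² + 2D_R t − x² = 0: t = (√(D_R² + v_R²x²) − D_R)/v_R².
√(D_R² + v_R²x²) = √(0.07000² + 0.005273² × 33.1²) = 0.1881; v_R² = 2.780e-05.
t = (0.1881 − 0.07000)/2.780e-05 = 4250 days.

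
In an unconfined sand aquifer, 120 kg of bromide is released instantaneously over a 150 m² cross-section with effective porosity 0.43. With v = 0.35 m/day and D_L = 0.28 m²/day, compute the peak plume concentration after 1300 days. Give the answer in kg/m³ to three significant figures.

0.0275 kg/m³

The peak of an instantaneous 1D plume sits at x = vt; there the Gaussian factor is 1 and C_max = M/(n_e·A·√(4πDt)), where n_e·A is the pore area the mass is dissolved in.
√(4πDt) = √(4π × 0.28 × 1300) = 67.63 m, so C_max = 120/(0.43 × 150 × 67.63) = 0.0275 kg/m³.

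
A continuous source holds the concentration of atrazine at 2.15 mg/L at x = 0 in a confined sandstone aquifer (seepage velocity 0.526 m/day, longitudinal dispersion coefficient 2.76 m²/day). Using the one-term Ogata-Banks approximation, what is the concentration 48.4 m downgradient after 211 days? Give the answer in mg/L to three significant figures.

2.08 mg/L

For a continuous step input, C/C₀ ≈ ½·erfc((x−vt)/(2√(Dt))).
vt = 0.526 × 211 = 110.986 m and 2√(Dt) = 2√(2.76 × 211) = 48.26 m.
Argument (x−vt)/(2√(Dt)) = (48.4 − 110.986)/48.26 = -1.297; ½·erfc(-1.297) = 0.9667.
C = 2.15 × 0.9667 = 2.08 mg/L.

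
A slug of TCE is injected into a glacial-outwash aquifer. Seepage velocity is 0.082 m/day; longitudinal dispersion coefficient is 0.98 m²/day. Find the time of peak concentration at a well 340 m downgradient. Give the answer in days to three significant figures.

For the 1D instantaneous-source solution, setting ∂C/∂t = 0 at fixed x gives v²t² + 2Dt − x² = 0, so t = (√(D² + v²x²) − D)/v².
√(D² + v²x²) = √(0.98² + 0.082² × 340²) = 27.90; v² = 0.006724.
t = (27.90 − 0.98)/0.006724 = 4000 days (vs. the pure-advection estimate x/v = 4150 d).

4000 days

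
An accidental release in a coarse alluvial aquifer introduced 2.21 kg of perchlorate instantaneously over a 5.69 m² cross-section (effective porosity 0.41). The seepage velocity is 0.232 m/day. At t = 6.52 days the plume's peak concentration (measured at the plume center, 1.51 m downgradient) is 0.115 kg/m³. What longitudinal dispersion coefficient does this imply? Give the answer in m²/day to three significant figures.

0.828 m²/day

At the plume center C_max = M/(n_e·A·√(4πDt)), so D = M²/(4πt·(n_e·A·C_max)²).
n_e·A·C_max = 0.41 × 5.69 × 0.115 = 0.2683 kg/m.
D = 2.21²/(4π × 6.52 × 0.2683²) = 0.828 m²/day.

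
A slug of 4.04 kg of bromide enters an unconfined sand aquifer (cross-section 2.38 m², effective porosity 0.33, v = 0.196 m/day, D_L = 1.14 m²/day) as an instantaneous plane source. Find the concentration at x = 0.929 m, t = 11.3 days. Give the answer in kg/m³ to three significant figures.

For an instantaneous plane source, C(x,t) = M/(n_e·A·√(4πDt)) · exp(−(x−vt)²/(4Dt)), with n_e·A the pore (flow) area.
Plume center vt = 0.196 × 11.3 = 2.2148 m, so the well at 0.929 m is 1.2858 m upgradient of the peak.
√(4πDt) = 12.72 m, giving peak height M/(n_e·A·√(4πDt)) = 4.04/(0.33 × 2.38 × 12.72) = 0.4044 kg/m³.
(x−vt)²/(4Dt) = (-1.2858)²/(4 × 1.14 × 11.3) = 0.03209; exp(−0.03209) = 0.9684.
C = 0.4044 × 0.9684 = 0.392 kg/m³.

0.392 kg/m³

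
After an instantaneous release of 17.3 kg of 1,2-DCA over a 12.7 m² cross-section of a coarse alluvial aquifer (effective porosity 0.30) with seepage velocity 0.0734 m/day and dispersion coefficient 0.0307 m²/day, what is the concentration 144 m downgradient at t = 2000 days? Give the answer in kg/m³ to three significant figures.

For an instantaneous plane source, C(x,t) = M/(n_e·A·√(4πDt)) · exp(−(x−vt)²/(4Dt)), with n_e·A the pore (flow) area.
Plume center vt = 0.0734 × 2000 = 146.8 m, so the well at 144 m is 2.8 m upgradient of the peak.
√(4πDt) = 27.78 m, giving peak height M/(n_e·A·√(4πDt)) = 17.3/(0.30 × 12.7 × 27.78) = 0.1635 kg/m³.
(x−vt)²/(4Dt) = (-2.8)²/(4 × 0.0307 × 2000) = 0.03192; exp(−0.03192) = 0.9686.
C = 0.1635 × 0.9686 = 0.158 kg/m³.

0.158 kg/m³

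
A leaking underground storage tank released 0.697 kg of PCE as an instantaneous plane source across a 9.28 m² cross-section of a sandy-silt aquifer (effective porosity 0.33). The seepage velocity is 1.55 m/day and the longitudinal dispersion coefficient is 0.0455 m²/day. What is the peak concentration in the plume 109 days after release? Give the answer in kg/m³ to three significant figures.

0.0288 kg/m³

The peak of an instantaneous 1D plume sits at x = vt; there the Gaussian factor is 1 and C_max = M/(n_e·A·√(4πDt)), where n_e·A is the pore area the mass is dissolved in.
√(4πDt) = √(4π × 0.0455 × 109) = 7.894 m, so C_max = 0.697/(0.33 × 9.28 × 7.894) = 0.0288 kg/m³.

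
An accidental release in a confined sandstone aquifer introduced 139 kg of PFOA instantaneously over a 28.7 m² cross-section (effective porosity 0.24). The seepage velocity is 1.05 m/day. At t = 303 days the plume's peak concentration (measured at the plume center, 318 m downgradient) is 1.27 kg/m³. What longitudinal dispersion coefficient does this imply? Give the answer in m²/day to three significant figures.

At the plume center C_max = M/(n_e·A·√(4πDt)), so D = M²/(4πt·(n_e·A·C_max)²).
n_e·A·C_max = 0.24 × 28.7 × 1.27 = 8.748 kg/m.
D = 139²/(4π × 303 × 8.748²) = 0.0663 m²/day.

0.0663 m²/day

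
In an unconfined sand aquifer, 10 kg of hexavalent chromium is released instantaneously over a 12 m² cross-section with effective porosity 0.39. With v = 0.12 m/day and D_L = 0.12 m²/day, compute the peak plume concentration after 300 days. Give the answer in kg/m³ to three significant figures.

The peak of an instantaneous 1D plume sits at x = vt; there the Gaussian factor is 1 and C_max = M/(n_e·A·√(4πDt)), where n_e·A is the pore area the mass is dissolved in.
√(4πDt) = √(4π × 0.12 × 300) = 21.27 m, so C_max = 10/(0.39 × 12 × 21.27) = 0.100 kg/m³.

0.100 kg/m³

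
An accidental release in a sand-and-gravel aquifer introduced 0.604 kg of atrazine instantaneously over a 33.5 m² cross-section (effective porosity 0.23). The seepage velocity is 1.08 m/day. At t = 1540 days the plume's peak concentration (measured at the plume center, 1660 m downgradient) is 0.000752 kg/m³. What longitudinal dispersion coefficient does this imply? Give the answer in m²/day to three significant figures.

0.562 m²/day

At the plume center C_max = M/(n_e·A·√(4πDt)), so D = M²/(4πt·(n_e·A·C_max)²).
n_e·A·C_max = 0.23 × 33.5 × 0.000752 = 0.005794 kg/m.
D = 0.604²/(4π × 1540 × 0.005794²) = 0.562 m²/day.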